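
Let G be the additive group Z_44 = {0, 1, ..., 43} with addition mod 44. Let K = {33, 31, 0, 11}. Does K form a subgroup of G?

No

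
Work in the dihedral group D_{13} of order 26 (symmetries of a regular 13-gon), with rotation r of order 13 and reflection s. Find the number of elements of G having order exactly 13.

Enumerating element orders in G gives 12 elements of order 13.

12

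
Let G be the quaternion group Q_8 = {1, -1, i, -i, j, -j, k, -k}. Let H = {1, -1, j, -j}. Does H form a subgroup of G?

|H| = 4 divides |G| = 8, consistent with Lagrange.
H contains the identity, every element's inverse is in H, and H is closed under ·: it is a subgroup.
In fact H = ⟨j⟩.

Yes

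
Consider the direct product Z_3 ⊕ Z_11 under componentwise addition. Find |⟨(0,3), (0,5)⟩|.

|⟨(0,3)⟩| = 11 and |⟨(0,5)⟩| = 11, so |H| is a multiple of lcm(11, 11) = 11 and divides |G| = 33.
Closing under the operation: H = {(0,0), (0,1), (0,2), (0,3), (0,4), (0,5), (0,6), (0,7), (0,8), (0,9), (0,10)}, so |H| = 11.

11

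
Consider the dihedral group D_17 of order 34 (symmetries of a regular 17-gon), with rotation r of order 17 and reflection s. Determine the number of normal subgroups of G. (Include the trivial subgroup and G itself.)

G has 20 subgroups. Checking conjugation-invariance by order — order 1: 1/1 normal; order 2: 0/17 normal; order 17: 1/1 normal; order 34: 1/1 normal.
Total normal subgroups: 3.

3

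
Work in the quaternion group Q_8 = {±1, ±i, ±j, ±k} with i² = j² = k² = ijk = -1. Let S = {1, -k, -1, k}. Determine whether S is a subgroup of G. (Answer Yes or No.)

Yes

|S| = 4 divides |G| = 8, consistent with Lagrange.
S contains the identity, every element's inverse is in S, and S is closed under ·: it is a subgroup.
In fact S = ⟨-k⟩.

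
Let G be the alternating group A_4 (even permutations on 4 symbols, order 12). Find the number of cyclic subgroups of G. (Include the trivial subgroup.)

8

Each element a generates a cyclic subgroup ⟨a⟩; distinct elements may generate the same one (a cyclic group of order d has φ(d) generators).
Cyclic subgroups by order — order 1: 1; order 2: 3; order 3: 4.
Total: 8.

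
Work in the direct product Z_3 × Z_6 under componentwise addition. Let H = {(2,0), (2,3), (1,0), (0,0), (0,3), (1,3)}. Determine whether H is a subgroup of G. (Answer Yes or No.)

|H| = 6 divides |G| = 18, consistent with Lagrange.
H contains the identity, every element's inverse is in H, and H is closed under +: it is a subgroup.
In fact H = ⟨(2,3)⟩.

Yes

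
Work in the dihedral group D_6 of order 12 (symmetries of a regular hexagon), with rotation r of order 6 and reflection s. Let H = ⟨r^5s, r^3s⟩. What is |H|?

|⟨r^5s⟩| = 2 and |⟨r^3s⟩| = 2, so |H| is a multiple of lcm(2, 2) = 2 and divides |G| = 12.
Closing under the operation: H = {e, r^2, r^4, rs, r^3s, r^5s}, so |H| = 6.

6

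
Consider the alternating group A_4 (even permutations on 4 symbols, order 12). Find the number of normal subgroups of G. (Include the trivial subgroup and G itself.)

G has 10 subgroups. Checking conjugation-invariance by order — order 1: 1/1 normal; order 2: 0/3 normal; order 3: 0/4 normal; order 4: 1/1 normal; order 12: 1/1 normal.
Total normal subgroups: 3.

3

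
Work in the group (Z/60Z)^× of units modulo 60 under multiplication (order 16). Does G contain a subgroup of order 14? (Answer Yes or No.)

No

14 does not divide |G| = 16, so by Lagrange no subgroup of order 14 exists.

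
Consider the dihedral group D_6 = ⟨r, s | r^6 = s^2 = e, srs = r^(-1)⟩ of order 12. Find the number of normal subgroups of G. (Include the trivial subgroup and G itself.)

G has 16 subgroups. Checking conjugation-invariance by order — order 1: 1/1 normal; order 2: 1/7 normal; order 3: 1/1 normal; order 4: 0/3 normal; order 6: 3/3 normal; order 12: 1/1 normal.
Total normal subgroups: 7.

7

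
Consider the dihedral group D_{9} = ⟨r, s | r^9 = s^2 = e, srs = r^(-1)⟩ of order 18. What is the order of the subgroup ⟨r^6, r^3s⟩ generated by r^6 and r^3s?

6

|⟨r^6⟩| = 3 and |⟨r^3s⟩| = 2, so |H| is a multiple of lcm(3, 2) = 6 and divides |G| = 18.
Closing under the operation: H = {e, r^3, r^6, s, r^3s, r^6s}, so |H| = 6.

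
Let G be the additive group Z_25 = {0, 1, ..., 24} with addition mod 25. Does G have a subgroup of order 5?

Yes

5 | 25. A subgroup of order 5 is {0, 5, 10, 15, 20}.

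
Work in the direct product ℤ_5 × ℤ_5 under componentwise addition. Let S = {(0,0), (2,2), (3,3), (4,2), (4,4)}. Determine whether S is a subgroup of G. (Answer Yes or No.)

No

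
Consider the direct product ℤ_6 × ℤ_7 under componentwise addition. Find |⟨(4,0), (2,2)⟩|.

|⟨(4,0)⟩| = 3 and |⟨(2,2)⟩| = 21, so |H| is a multiple of lcm(3, 21) = 21 and divides |G| = 42.
Closing under the operation: H = {(0,0), (0,1), (0,2), (0,3), (0,4), (0,5), (0,6), (2,0), (2,1), (2,2), (2,3), (2,4), (2,5), (2,6), (4,0), (4,1), (4,2), (4,3), (4,4), (4,5), (4,6)}, so |H| = 21.

21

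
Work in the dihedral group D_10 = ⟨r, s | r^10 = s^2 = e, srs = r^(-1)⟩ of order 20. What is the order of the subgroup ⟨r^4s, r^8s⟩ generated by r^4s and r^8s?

10

|⟨r^4s⟩| = 2 and |⟨r^8s⟩| = 2, so |H| is a multiple of lcm(2, 2) = 2 and divides |G| = 20.
Closing under the operation: H = {e, r^2, r^4, r^6, r^8, s, r^2s, r^4s, r^6s, r^8s}, so |H| = 10.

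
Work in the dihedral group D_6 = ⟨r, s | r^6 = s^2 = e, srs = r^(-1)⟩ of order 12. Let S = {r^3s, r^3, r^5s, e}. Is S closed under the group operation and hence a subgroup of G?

Closure fails: r^3s · r^5s = r^4 ∉ S. So S is not a subgroup.

No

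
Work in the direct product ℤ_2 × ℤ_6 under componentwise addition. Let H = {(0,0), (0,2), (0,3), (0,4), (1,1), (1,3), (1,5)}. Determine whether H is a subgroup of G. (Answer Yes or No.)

|H| = 7 does not divide |G| = 12, so by Lagrange H is not a subgroup.

No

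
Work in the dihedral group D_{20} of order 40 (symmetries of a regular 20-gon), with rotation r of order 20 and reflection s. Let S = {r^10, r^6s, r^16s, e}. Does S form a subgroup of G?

Yes

|S| = 4 divides |G| = 40, consistent with Lagrange.
S contains the identity, every element's inverse is in S, and S is closed under ·: it is a subgroup.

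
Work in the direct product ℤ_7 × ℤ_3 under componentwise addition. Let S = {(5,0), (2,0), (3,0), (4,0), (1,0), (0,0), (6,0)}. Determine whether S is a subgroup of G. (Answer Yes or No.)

|S| = 7 divides |G| = 21, consistent with Lagrange.
S contains the identity, every element's inverse is in S, and S is closed under +: it is a subgroup.
In fact S = ⟨(4,0)⟩.

Yes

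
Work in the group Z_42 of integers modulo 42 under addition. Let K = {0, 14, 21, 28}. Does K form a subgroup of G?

No

|K| = 4 does not divide |G| = 42, so by Lagrange K is not a subgroup.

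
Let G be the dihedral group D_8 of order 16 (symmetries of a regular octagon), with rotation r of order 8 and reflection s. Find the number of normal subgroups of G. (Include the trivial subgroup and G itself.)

7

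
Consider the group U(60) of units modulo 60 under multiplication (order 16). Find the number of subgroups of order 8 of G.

7

|G| = 16 and 8 | 16, so subgroups of order 8 are possible by Lagrange.
The subgroups of order 8 are: {1, 11, 13, 23, 37, 47, 49, 59}; {1, 7, 11, 17, 43, 49, 53, 59}; {1, 11, 19, 29, 31, 41, 49, 59}; {1, 13, 17, 29, 37, 41, 49, 53}; … (7 in all).
So G has 7 subgroups of order 8.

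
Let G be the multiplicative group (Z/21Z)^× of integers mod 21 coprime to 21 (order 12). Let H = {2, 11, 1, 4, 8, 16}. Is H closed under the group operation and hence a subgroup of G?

|H| = 6 divides |G| = 12, consistent with Lagrange.
H contains the identity, every element's inverse is in H, and H is closed under ·: it is a subgroup.
In fact H = ⟨2⟩.

Yes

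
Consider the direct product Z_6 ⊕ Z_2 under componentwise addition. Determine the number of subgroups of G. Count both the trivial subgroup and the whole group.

10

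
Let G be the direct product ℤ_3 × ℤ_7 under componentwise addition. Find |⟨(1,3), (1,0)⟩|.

21

|⟨(1,3)⟩| = 21 and |⟨(1,0)⟩| = 3, so |H| is a multiple of lcm(21, 3) = 21 and divides |G| = 21.
Closing {(1,3), (1,0)} under the group operation gives all of G, so |H| = 21.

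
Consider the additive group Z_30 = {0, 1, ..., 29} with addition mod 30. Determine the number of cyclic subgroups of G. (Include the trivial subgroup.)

8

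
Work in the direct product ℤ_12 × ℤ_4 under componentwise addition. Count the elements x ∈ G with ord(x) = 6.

6

An element (a,b) has order lcm(ord(a), ord(b)); count pairs with lcm equal to 6.
Enumerating gives 6 such elements.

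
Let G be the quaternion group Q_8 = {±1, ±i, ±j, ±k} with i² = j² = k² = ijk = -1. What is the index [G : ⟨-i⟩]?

2

|⟨-i⟩| = 4 and |G| = 8.
By Lagrange, [G : H] = |G|/|H| = 8/4 = 2.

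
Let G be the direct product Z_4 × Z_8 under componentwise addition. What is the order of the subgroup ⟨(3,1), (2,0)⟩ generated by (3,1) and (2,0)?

|⟨(3,1)⟩| = 8 and |⟨(2,0)⟩| = 2, so |H| is a multiple of lcm(8, 2) = 8 and divides |G| = 32.
Closing under the operation: H = {(0,0), (0,2), (0,4), (0,6), (1,1), (1,3), (1,5), (1,7), (2,0), (2,2), (2,4), (2,6), (3,1), (3,3), (3,5), (3,7)}, so |H| = 16.

16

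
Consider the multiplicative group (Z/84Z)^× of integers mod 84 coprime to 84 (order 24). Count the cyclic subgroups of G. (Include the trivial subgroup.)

16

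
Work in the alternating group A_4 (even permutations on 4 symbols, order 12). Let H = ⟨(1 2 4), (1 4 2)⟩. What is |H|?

|⟨(1 2 4)⟩| = 3 and |⟨(1 4 2)⟩| = 3, so |H| is a multiple of lcm(3, 3) = 3 and divides |G| = 12.
Closing under the operation: H = {e, (1 2 4), (1 4 2)}, so |H| = 3.

3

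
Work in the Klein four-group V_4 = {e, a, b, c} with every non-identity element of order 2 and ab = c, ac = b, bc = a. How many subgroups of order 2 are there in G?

3

|G| = 4 and 2 | 4, so subgroups of order 2 are possible by Lagrange.
The subgroups of order 2 are: {e, a}; {e, b}; {e, c}.
So G has 3 subgroups of order 2.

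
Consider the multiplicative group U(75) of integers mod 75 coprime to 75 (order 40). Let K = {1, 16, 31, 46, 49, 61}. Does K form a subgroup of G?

|K| = 6 does not divide |G| = 40, so by Lagrange K is not a subgroup.

No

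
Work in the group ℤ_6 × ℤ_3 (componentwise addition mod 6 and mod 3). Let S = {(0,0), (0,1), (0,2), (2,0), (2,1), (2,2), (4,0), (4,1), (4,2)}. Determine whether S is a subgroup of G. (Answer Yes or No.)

Yes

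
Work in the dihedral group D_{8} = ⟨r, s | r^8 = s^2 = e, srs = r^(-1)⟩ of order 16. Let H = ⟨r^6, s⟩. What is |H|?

8

|⟨r^6⟩| = 4 and |⟨s⟩| = 2, so |H| is a multiple of lcm(4, 2) = 4 and divides |G| = 16.
Closing under the operation: H = {e, r^2, r^4, r^6, s, r^2s, r^4s, r^6s}, so |H| = 8.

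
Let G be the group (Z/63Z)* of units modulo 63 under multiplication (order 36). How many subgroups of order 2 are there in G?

3

|G| = 36 and 2 | 36, so subgroups of order 2 are possible by Lagrange.
The subgroups of order 2 are: {1, 55}; {1, 62}; {1, 8}.
So G has 3 subgroups of order 2.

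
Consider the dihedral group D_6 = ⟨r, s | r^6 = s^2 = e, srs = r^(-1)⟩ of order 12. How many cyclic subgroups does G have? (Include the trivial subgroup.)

10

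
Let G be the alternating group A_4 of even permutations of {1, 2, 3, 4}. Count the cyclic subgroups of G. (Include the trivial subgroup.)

8

A cyclic subgroup of order d is generated by each of its φ(d) elements of order d, so the cyclic subgroups of order d number (#elements of order d)/φ(d).
Cyclic subgroups by order — order 1: 1; order 2: 3; order 3: 4.
Total: 8.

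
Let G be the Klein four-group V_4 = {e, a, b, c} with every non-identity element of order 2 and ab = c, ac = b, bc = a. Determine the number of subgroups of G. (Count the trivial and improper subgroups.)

5

|G| = 4, so by Lagrange every subgroup order divides 4. Divisors: 1, 2, 4.
Subgroups by order — order 1: 1; order 2: 3; order 4: 1.
Total: 1 + 3 + 1 = 5.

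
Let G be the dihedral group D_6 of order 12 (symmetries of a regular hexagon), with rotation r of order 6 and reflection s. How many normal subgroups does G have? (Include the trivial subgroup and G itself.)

7

G has 16 subgroups. Checking conjugation-invariance by order — order 1: 1/1 normal; order 2: 1/7 normal; order 3: 1/1 normal; order 4: 0/3 normal; order 6: 3/3 normal; order 12: 1/1 normal.
Total normal subgroups: 7.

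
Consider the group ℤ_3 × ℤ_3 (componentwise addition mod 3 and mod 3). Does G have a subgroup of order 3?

Yes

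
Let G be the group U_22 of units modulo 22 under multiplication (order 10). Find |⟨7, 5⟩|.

10

|⟨7⟩| = 10 and |⟨5⟩| = 5, so |H| is a multiple of lcm(10, 5) = 10 and divides |G| = 10.
Closing {7, 5} under the group operation gives all of G, so |H| = 10.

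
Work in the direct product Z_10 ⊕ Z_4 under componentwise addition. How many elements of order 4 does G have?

An element (a,b) has order lcm(ord(a), ord(b)); count pairs with lcm equal to 4.
Enumerating gives 4 such elements.

4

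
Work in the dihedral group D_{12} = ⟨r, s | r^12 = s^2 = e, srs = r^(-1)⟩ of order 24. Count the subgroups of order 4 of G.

7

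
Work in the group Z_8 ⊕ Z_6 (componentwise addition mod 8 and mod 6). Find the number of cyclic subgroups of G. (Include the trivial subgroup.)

16

A cyclic subgroup of order d is generated by each of its φ(d) elements of order d, so the cyclic subgroups of order d number (#elements of order d)/φ(d).
Cyclic subgroups by order — order 1: 1; order 2: 3; order 3: 1; order 4: 2; order 6: 3; order 8: 2; order 12: 2; order 24: 2.
Total: 16.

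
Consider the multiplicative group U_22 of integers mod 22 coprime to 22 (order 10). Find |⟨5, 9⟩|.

5

|⟨5⟩| = 5 and |⟨9⟩| = 5, so |H| is a multiple of lcm(5, 5) = 5 and divides |G| = 10.
Closing under the operation: H = {1, 3, 5, 9, 15}, so |H| = 5.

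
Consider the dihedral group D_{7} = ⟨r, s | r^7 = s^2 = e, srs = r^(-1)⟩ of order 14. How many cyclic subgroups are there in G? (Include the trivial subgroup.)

9

Group the elements of G by the cyclic subgroup they generate; each cyclic subgroup of order d accounts for φ(d) elements.
Cyclic subgroups by order — order 1: 1; order 2: 7; order 7: 1.
Total: 9.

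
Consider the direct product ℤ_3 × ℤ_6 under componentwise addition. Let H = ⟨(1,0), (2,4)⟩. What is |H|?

|⟨(1,0)⟩| = 3 and |⟨(2,4)⟩| = 3, so |H| is a multiple of lcm(3, 3) = 3 and divides |G| = 18.
Closing under the operation: H = {(0,0), (0,2), (0,4), (1,0), (1,2), (1,4), (2,0), (2,2), (2,4)}, so |H| = 9.

9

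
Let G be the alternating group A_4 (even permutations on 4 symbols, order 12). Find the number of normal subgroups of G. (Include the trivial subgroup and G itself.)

3

G has 10 subgroups. Checking conjugation-invariance by order — order 1: 1/1 normal; order 2: 0/3 normal; order 3: 0/4 normal; order 4: 1/1 normal; order 12: 1/1 normal.
Total normal subgroups: 3.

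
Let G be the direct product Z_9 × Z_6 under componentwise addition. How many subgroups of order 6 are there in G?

|G| = 54 and 6 | 54, so subgroups of order 6 are possible by Lagrange.
The subgroups of order 6 are: {(0,0), (0,1), (0,2), (0,3), (0,4), (0,5)}; {(0,0), (0,3), (3,0), (3,3), (6,0), (6,3)}; {(0,0), (0,3), (3,1), (3,4), (6,2), (6,5)}; {(0,0), (0,3), (3,2), (3,5), (6,1), (6,4)}.
So G has 4 subgroups of order 6.

4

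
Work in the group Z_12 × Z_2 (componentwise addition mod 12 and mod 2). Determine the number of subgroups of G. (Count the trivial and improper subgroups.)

16

|G| = 24, so by Lagrange every subgroup order divides 24. Divisors: 1, 2, 3, 4, 6, 8, 12, 24.
Subgroups by order — order 1: 1; order 2: 3; order 3: 1; order 4: 3; order 6: 3; order 8: 1; order 12: 3; order 24: 1.
Total: 1 + 3 + 1 + 3 + 3 + 1 + 3 + 1 = 16.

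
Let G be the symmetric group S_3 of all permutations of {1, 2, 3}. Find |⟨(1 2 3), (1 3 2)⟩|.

3

|⟨(1 2 3)⟩| = 3 and |⟨(1 3 2)⟩| = 3, so |H| is a multiple of lcm(3, 3) = 3 and divides |G| = 6.
Closing under the operation: H = {e, (1 2 3), (1 3 2)}, so |H| = 3.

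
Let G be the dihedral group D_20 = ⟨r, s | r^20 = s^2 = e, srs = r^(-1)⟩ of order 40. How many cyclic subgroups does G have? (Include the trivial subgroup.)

Group the elements of G by the cyclic subgroup they generate; each cyclic subgroup of order d accounts for φ(d) elements.
Cyclic subgroups by order — order 1: 1; order 2: 21; order 4: 1; order 5: 1; order 10: 1; order 20: 1.
Total: 26.

26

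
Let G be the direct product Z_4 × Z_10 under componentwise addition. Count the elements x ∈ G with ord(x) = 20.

16

An element (a,b) has order lcm(ord(a), ord(b)); count pairs with lcm equal to 20.
Enumerating gives 16 such elements.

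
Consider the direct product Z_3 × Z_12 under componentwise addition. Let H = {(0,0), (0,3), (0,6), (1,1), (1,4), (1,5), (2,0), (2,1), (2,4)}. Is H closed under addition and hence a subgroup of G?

No

(2,4) ∈ H but its inverse (1,8) ∉ H, so H is not a subgroup.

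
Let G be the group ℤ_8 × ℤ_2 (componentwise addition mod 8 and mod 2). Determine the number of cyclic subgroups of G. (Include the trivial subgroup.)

Each element a generates a cyclic subgroup ⟨a⟩; distinct elements may generate the same one (a cyclic group of order d has φ(d) generators).
Cyclic subgroups by order — order 1: 1; order 2: 3; order 4: 2; order 8: 2.
Total: 8.

8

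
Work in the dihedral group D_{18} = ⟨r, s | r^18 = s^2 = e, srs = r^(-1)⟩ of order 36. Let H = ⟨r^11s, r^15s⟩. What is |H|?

|⟨r^11s⟩| = 2 and |⟨r^15s⟩| = 2, so |H| is a multiple of lcm(2, 2) = 2 and divides |G| = 36.
Closing under the operation: H = {e, r^2, r^4, r^6, r^8, r^10, r^12, r^14, r^16, rs, r^3s, r^5s, r^7s, r^9s, r^11s, r^13s, r^15s, r^17s}, so |H| = 18.

18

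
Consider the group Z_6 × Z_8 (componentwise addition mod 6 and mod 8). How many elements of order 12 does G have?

8

An element (a,b) has order lcm(ord(a), ord(b)); count pairs with lcm equal to 12.
Enumerating gives 8 such elements.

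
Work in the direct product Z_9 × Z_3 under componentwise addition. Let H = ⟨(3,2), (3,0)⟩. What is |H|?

|⟨(3,2)⟩| = 3 and |⟨(3,0)⟩| = 3, so |H| is a multiple of lcm(3, 3) = 3 and divides |G| = 27.
Closing under the operation: H = {(0,0), (0,1), (0,2), (3,0), (3,1), (3,2), (6,0), (6,1), (6,2)}, so |H| = 9.

9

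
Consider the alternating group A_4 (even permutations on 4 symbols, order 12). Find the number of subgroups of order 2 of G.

3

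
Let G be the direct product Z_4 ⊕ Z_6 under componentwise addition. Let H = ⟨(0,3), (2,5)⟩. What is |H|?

12

|⟨(0,3)⟩| = 2 and |⟨(2,5)⟩| = 6, so |H| is a multiple of lcm(2, 6) = 6 and divides |G| = 24.
Closing under the operation: H = {(0,0), (0,1), (0,2), (0,3), (0,4), (0,5), (2,0), (2,1), (2,2), (2,3), (2,4), (2,5)}, so |H| = 12.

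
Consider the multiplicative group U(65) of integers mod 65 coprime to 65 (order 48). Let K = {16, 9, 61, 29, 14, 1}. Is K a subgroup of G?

|K| = 6 divides |G| = 48, consistent with Lagrange.
K contains the identity, every element's inverse is in K, and K is closed under ·: it is a subgroup.
In fact K = ⟨29⟩.

Yes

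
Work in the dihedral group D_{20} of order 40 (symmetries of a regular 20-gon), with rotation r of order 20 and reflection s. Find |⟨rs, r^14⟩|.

20

|⟨rs⟩| = 2 and |⟨r^14⟩| = 10, so |H| is a multiple of lcm(2, 10) = 10 and divides |G| = 40.
Closing under the operation: H = {e, r^2, r^4, r^6, r^8, r^10, r^12, r^14, r^16, r^18, rs, r^3s, r^5s, r^7s, r^9s, r^11s, r^13s, r^15s, r^17s, r^19s}, so |H| = 20.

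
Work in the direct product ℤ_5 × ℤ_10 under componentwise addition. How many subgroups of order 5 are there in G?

6

|G| = 50 and 5 | 50, so subgroups of order 5 are possible by Lagrange.
The subgroups of order 5 are: {(0,0), (0,2), (0,4), (0,6), (0,8)}; {(0,0), (1,0), (2,0), (3,0), (4,0)}; {(0,0), (1,2), (2,4), (3,6), (4,8)}; {(0,0), (1,4), (2,8), (3,2), (4,6)}; … (6 in all).
So G has 6 subgroups of order 5.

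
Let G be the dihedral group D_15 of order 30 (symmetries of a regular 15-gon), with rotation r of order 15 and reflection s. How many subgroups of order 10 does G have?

3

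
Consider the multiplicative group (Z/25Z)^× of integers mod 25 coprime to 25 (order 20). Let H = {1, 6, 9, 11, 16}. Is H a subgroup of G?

No

6 ∈ H but its inverse 21 ∉ H, so H is not a subgroup.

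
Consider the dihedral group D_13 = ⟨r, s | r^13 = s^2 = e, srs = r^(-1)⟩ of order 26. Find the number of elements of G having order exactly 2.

Enumerating element orders in G gives 13 elements of order 2.

13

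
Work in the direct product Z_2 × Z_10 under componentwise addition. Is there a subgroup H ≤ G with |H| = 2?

Yes

2 | 20. A subgroup of order 2 is {(0,0), (0,5)}.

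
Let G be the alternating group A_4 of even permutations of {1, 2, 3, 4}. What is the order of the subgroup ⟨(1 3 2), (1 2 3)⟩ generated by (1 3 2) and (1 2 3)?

3

|⟨(1 3 2)⟩| = 3 and |⟨(1 2 3)⟩| = 3, so |H| is a multiple of lcm(3, 3) = 3 and divides |G| = 12.
Closing under the operation: H = {e, (1 2 3), (1 3 2)}, so |H| = 3.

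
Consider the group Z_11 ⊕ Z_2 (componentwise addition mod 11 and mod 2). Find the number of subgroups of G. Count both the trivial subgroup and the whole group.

4

|G| = 22, so by Lagrange every subgroup order divides 22. Divisors: 1, 2, 11, 22.
Subgroups by order — order 1: 1; order 2: 1; order 11: 1; order 22: 1.
Total: 1 + 1 + 1 + 1 = 4.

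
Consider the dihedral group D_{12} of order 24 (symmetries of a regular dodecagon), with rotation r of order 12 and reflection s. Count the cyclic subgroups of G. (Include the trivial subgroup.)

18

Group the elements of G by the cyclic subgroup they generate; each cyclic subgroup of order d accounts for φ(d) elements.
Cyclic subgroups by order — order 1: 1; order 2: 13; order 3: 1; order 4: 1; order 6: 1; order 12: 1.
Total: 18.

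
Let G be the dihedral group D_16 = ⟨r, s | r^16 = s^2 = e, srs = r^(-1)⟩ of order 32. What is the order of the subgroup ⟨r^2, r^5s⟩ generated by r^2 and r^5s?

16

|⟨r^2⟩| = 8 and |⟨r^5s⟩| = 2, so |H| is a multiple of lcm(8, 2) = 8 and divides |G| = 32.
Closing under the operation: H = {e, r^2, r^4, r^6, r^8, r^10, r^12, r^14, rs, r^3s, r^5s, r^7s, r^9s, r^11s, r^13s, r^15s}, so |H| = 16.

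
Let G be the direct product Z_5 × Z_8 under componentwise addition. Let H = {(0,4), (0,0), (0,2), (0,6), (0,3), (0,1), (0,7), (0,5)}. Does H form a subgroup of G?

Yes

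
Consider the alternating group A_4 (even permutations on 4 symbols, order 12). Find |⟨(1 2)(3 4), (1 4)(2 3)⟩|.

4

|⟨(1 2)(3 4)⟩| = 2 and |⟨(1 4)(2 3)⟩| = 2, so |H| is a multiple of lcm(2, 2) = 2 and divides |G| = 12.
Closing under the operation: H = {e, (1 2)(3 4), (1 3)(2 4), (1 4)(2 3)}, so |H| = 4.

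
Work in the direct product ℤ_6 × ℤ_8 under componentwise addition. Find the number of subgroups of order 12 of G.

3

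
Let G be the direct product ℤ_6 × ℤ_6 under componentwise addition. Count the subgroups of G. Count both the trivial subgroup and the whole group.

30

|G| = 36, so by Lagrange every subgroup order divides 36. Divisors: 1, 2, 3, 4, 6, 9, 12, 18, 36.
Subgroups by order — order 1: 1; order 2: 3; order 3: 4; order 4: 1; order 6: 12; order 9: 1; order 12: 4; order 18: 3; order 36: 1.
Total: 1 + 3 + 4 + 1 + 12 + 1 + 4 + 3 + 1 = 30.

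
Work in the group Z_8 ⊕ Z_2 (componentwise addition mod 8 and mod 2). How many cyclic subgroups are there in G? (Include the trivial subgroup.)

A cyclic subgroup of order d is generated by each of its φ(d) elements of order d, so the cyclic subgroups of order d number (#elements of order d)/φ(d).
Cyclic subgroups by order — order 1: 1; order 2: 3; order 4: 2; order 8: 2.
Total: 8.

8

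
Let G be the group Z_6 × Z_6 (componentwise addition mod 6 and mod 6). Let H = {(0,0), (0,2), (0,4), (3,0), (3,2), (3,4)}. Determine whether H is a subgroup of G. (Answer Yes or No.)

Yes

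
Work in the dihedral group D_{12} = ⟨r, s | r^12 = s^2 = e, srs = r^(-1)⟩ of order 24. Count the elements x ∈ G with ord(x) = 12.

The elements of order 12 are: r, r^5, r^7, r^11.
That's 4.

4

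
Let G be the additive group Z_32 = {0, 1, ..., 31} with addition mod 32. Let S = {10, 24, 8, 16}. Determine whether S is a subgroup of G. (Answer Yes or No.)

No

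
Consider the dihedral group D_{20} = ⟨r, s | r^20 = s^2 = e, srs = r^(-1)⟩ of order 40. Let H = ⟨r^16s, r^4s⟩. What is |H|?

10

|⟨r^16s⟩| = 2 and |⟨r^4s⟩| = 2, so |H| is a multiple of lcm(2, 2) = 2 and divides |G| = 40.
Closing under the operation: H = {e, r^4, r^8, r^12, r^16, s, r^4s, r^8s, r^12s, r^16s}, so |H| = 10.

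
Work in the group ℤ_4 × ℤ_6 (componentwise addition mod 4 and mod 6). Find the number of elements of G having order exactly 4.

An element (a,b) has order lcm(ord(a), ord(b)); count pairs with lcm equal to 4.
Enumerating gives 4 such elements.

4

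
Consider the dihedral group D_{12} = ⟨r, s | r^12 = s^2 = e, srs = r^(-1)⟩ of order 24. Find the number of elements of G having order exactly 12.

The elements of order 12 are: r, r^5, r^7, r^11.
That's 4.

4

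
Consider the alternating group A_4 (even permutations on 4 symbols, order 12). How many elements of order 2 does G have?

3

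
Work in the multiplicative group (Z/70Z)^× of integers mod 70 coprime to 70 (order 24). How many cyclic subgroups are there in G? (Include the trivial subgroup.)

Group the elements of G by the cyclic subgroup they generate; each cyclic subgroup of order d accounts for φ(d) elements.
Cyclic subgroups by order — order 1: 1; order 2: 3; order 3: 1; order 4: 2; order 6: 3; order 12: 2.
Total: 12.

12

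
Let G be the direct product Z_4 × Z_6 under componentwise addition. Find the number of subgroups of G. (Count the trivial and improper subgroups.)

|G| = 24, so by Lagrange every subgroup order divides 24. Divisors: 1, 2, 3, 4, 6, 8, 12, 24.
Subgroups by order — order 1: 1; order 2: 3; order 3: 1; order 4: 3; order 6: 3; order 8: 1; order 12: 3; order 24: 1.
Total: 1 + 3 + 1 + 3 + 3 + 1 + 3 + 1 = 16.

16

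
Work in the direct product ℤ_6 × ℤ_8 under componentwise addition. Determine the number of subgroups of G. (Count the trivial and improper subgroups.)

22

|G| = 48, so by Lagrange every subgroup order divides 48. Divisors: 1, 2, 3, 4, 6, 8, 12, 16, 24, 48.
Subgroups by order — order 1: 1; order 2: 3; order 3: 1; order 4: 3; order 6: 3; order 8: 3; order 12: 3; order 16: 1; order 24: 3; order 48: 1.
Total: 1 + 3 + 1 + 3 + 3 + 3 + 3 + 1 + 3 + 1 = 22.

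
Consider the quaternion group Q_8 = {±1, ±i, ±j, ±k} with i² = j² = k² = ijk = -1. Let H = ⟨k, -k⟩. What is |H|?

4

|⟨k⟩| = 4 and |⟨-k⟩| = 4, so |H| is a multiple of lcm(4, 4) = 4 and divides |G| = 8.
Closing under the operation: H = {1, -1, k, -k}, so |H| = 4.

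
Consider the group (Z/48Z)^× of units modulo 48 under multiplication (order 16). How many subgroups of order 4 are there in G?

11

|G| = 16 and 4 | 16, so subgroups of order 4 are possible by Lagrange.
The subgroups of order 4 are: {1, 11, 25, 35}; {1, 13, 25, 37}; {1, 7, 17, 23}; {1, 17, 25, 41}; … (11 in all).
So G has 11 subgroups of order 4.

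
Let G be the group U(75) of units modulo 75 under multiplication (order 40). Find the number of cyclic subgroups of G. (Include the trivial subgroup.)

Each element a generates a cyclic subgroup ⟨a⟩; distinct elements may generate the same one (a cyclic group of order d has φ(d) generators).
Cyclic subgroups by order — order 1: 1; order 2: 3; order 4: 2; order 5: 1; order 10: 3; order 20: 2.
Total: 12.

12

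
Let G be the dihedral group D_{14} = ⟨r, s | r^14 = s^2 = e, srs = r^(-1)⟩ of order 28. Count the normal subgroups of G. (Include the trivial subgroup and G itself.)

G has 28 subgroups. Checking conjugation-invariance by order — order 1: 1/1 normal; order 2: 1/15 normal; order 4: 0/7 normal; order 7: 1/1 normal; order 14: 3/3 normal; order 28: 1/1 normal.
Total normal subgroups: 7.

7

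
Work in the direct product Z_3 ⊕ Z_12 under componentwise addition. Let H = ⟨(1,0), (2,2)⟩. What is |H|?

|⟨(1,0)⟩| = 3 and |⟨(2,2)⟩| = 6, so |H| is a multiple of lcm(3, 6) = 6 and divides |G| = 36.
Closing under the operation: H = {(0,0), (0,2), (0,4), (0,6), (0,8), (0,10), (1,0), (1,2), (1,4), (1,6), (1,8), (1,10), (2,0), (2,2), (2,4), (2,6), (2,8), (2,10)}, so |H| = 18.

18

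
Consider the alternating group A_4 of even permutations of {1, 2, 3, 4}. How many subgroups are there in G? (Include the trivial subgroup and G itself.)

|G| = 12, so by Lagrange every subgroup order divides 12. Divisors: 1, 2, 3, 4, 6, 12.
Subgroups by order — order 1: 1; order 2: 3; order 3: 4; order 4: 1; order 6: 0; order 12: 1.
Total: 1 + 3 + 4 + 1 + 0 + 1 = 10.

10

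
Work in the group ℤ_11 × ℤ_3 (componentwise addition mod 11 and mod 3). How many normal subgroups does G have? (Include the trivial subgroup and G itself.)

4

G is abelian, so every subgroup is normal.
G has 4 subgroups in total, hence 4 normal subgroups.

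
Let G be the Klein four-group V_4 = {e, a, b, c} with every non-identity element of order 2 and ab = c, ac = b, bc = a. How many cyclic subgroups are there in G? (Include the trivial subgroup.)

4

Each element a generates a cyclic subgroup ⟨a⟩; distinct elements may generate the same one (a cyclic group of order d has φ(d) generators).
Cyclic subgroups by order — order 1: 1; order 2: 3.
Total: 4.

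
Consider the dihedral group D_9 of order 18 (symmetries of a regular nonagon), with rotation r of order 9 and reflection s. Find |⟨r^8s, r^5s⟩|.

|⟨r^8s⟩| = 2 and |⟨r^5s⟩| = 2, so |H| is a multiple of lcm(2, 2) = 2 and divides |G| = 18.
Closing under the operation: H = {e, r^3, r^6, r^2s, r^5s, r^8s}, so |H| = 6.

6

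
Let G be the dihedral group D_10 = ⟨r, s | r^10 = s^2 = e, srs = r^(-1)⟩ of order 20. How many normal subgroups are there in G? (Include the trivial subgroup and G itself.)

G has 22 subgroups. Checking conjugation-invariance by order — order 1: 1/1 normal; order 2: 1/11 normal; order 4: 0/5 normal; order 5: 1/1 normal; order 10: 3/3 normal; order 20: 1/1 normal.
Total normal subgroups: 7.

7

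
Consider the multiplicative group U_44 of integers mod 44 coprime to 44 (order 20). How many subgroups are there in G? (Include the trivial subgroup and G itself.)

10

|G| = 20, so by Lagrange every subgroup order divides 20. Divisors: 1, 2, 4, 5, 10, 20.
Subgroups by order — order 1: 1; order 2: 3; order 4: 1; order 5: 1; order 10: 3; order 20: 1.
Total: 1 + 3 + 1 + 1 + 3 + 1 = 10.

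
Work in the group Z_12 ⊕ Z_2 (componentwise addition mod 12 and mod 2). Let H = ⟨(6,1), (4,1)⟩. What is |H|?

|⟨(6,1)⟩| = 2 and |⟨(4,1)⟩| = 6, so |H| is a multiple of lcm(2, 6) = 6 and divides |G| = 24.
Closing under the operation: H = {(0,0), (0,1), (2,0), (2,1), (4,0), (4,1), (6,0), (6,1), (8,0), (8,1), (10,0), (10,1)}, so |H| = 12.

12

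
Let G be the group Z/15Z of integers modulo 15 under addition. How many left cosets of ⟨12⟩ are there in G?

3

|⟨12⟩| = 5 and |G| = 15.
By Lagrange, [G : H] = |G|/|H| = 15/5 = 3.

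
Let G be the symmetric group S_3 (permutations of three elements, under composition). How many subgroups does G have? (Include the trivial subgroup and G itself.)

6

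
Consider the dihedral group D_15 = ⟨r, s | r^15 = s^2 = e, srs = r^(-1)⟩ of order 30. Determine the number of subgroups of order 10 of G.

3

|G| = 30 and 10 | 30, so subgroups of order 10 are possible by Lagrange.
The subgroups of order 10 are: {e, r^3, r^6, r^9, r^12, rs, r^4s, r^7s, r^10s, r^13s}; {e, r^3, r^6, r^9, r^12, r^2s, r^5s, r^8s, r^11s, r^14s}; {e, r^3, r^6, r^9, r^12, s, r^3s, r^6s, r^9s, r^12s}.
So G has 3 subgroups of order 10.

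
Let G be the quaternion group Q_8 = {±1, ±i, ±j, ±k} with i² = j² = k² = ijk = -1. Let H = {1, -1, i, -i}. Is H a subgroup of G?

Yes

|H| = 4 divides |G| = 8, consistent with Lagrange.
H contains the identity, every element's inverse is in H, and H is closed under ·: it is a subgroup.
In fact H = ⟨-i⟩.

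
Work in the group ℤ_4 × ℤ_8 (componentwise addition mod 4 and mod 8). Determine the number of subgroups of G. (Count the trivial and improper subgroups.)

22

|G| = 32, so by Lagrange every subgroup order divides 32. Divisors: 1, 2, 4, 8, 16, 32.
Subgroups by order — order 1: 1; order 2: 3; order 4: 7; order 8: 7; order 16: 3; order 32: 1.
Total: 1 + 3 + 7 + 7 + 3 + 1 = 22.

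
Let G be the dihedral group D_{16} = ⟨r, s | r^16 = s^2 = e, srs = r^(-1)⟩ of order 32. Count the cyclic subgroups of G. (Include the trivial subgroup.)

A cyclic subgroup of order d is generated by each of its φ(d) elements of order d, so the cyclic subgroups of order d number (#elements of order d)/φ(d).
Cyclic subgroups by order — order 1: 1; order 2: 17; order 4: 1; order 8: 1; order 16: 1.
Total: 21.

21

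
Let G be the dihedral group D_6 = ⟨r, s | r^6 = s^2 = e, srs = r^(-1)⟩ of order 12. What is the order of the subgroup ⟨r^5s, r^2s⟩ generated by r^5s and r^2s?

4

|⟨r^5s⟩| = 2 and |⟨r^2s⟩| = 2, so |H| is a multiple of lcm(2, 2) = 2 and divides |G| = 12.
Closing under the operation: H = {e, r^3, r^2s, r^5s}, so |H| = 4.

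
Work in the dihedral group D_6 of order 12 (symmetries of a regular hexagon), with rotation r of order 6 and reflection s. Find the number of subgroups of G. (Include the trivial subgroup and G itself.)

|G| = 12, so by Lagrange every subgroup order divides 12. Divisors: 1, 2, 3, 4, 6, 12.
Subgroups by order — order 1: 1; order 2: 7; order 3: 1; order 4: 3; order 6: 3; order 12: 1.
Total: 1 + 7 + 1 + 3 + 3 + 1 = 16.

16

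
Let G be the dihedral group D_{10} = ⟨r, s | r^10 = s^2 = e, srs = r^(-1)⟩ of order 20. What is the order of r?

10

Computing powers of r: the smallest k with (r)^k = e is k = 10.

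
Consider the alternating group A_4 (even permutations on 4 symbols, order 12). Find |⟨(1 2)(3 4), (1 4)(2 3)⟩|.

|⟨(1 2)(3 4)⟩| = 2 and |⟨(1 4)(2 3)⟩| = 2, so |H| is a multiple of lcm(2, 2) = 2 and divides |G| = 12.
Closing under the operation: H = {e, (1 2)(3 4), (1 3)(2 4), (1 4)(2 3)}, so |H| = 4.

4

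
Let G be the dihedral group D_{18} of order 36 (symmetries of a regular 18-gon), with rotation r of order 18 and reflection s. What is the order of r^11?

18

Computing powers of r^11: the smallest k with (r^11)^k = e is k = 18.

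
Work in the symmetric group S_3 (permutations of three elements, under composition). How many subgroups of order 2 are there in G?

|G| = 6 and 2 | 6, so subgroups of order 2 are possible by Lagrange.
The subgroups of order 2 are: {e, (1 2)}; {e, (1 3)}; {e, (2 3)}.
So G has 3 subgroups of order 2.

3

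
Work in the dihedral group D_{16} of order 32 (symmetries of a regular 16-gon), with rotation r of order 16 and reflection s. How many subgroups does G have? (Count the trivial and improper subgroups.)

|G| = 32, so by Lagrange every subgroup order divides 32. Divisors: 1, 2, 4, 8, 16, 32.
Subgroups by order — order 1: 1; order 2: 17; order 4: 9; order 8: 5; order 16: 3; order 32: 1.
Total: 1 + 17 + 9 + 5 + 3 + 1 = 36.

36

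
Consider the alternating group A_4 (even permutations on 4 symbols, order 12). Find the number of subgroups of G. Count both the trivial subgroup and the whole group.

10

|G| = 12, so by Lagrange every subgroup order divides 12. Divisors: 1, 2, 3, 4, 6, 12.
Subgroups by order — order 1: 1; order 2: 3; order 3: 4; order 4: 1; order 6: 0; order 12: 1.
Total: 1 + 3 + 4 + 1 + 0 + 1 = 10.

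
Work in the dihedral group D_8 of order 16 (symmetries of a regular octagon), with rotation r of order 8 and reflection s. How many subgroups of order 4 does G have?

5

|G| = 16 and 4 | 16, so subgroups of order 4 are possible by Lagrange.
The subgroups of order 4 are: {e, r^2, r^4, r^6}; {e, r^4, r^2s, r^6s}; {e, r^4, r^3s, r^7s}; {e, r^4, s, r^4s}; … (5 in all).
So G has 5 subgroups of order 4.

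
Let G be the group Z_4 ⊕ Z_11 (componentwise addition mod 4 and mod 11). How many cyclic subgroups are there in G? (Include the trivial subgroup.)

Group the elements of G by the cyclic subgroup they generate; each cyclic subgroup of order d accounts for φ(d) elements.
Cyclic subgroups by order — order 1: 1; order 2: 1; order 4: 1; order 11: 1; order 22: 1; order 44: 1.
Total: 6.

6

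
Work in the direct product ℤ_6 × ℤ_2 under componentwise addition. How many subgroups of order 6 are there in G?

|G| = 12 and 6 | 12, so subgroups of order 6 are possible by Lagrange.
The subgroups of order 6 are: {(0,0), (0,1), (2,0), (2,1), (4,0), (4,1)}; {(0,0), (1,0), (2,0), (3,0), (4,0), (5,0)}; {(0,0), (1,1), (2,0), (3,1), (4,0), (5,1)}.
So G has 3 subgroups of order 6.

3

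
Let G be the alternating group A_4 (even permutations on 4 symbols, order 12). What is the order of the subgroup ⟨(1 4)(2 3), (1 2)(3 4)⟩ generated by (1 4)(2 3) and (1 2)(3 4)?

4

|⟨(1 4)(2 3)⟩| = 2 and |⟨(1 2)(3 4)⟩| = 2, so |H| is a multiple of lcm(2, 2) = 2 and divides |G| = 12.
Closing under the operation: H = {e, (1 2)(3 4), (1 3)(2 4), (1 4)(2 3)}, so |H| = 4.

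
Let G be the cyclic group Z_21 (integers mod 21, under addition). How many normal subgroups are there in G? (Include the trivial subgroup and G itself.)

4

G is abelian, so every subgroup is normal.
G has 4 subgroups in total, hence 4 normal subgroups.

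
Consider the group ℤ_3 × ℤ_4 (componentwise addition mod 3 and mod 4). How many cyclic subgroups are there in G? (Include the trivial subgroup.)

A cyclic subgroup of order d is generated by each of its φ(d) elements of order d, so the cyclic subgroups of order d number (#elements of order d)/φ(d).
Cyclic subgroups by order — order 1: 1; order 2: 1; order 3: 1; order 4: 1; order 6: 1; order 12: 1.
Total: 6.

6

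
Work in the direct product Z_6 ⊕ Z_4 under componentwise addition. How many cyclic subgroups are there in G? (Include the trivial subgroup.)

12

Group the elements of G by the cyclic subgroup they generate; each cyclic subgroup of order d accounts for φ(d) elements.
Cyclic subgroups by order — order 1: 1; order 2: 3; order 3: 1; order 4: 2; order 6: 3; order 12: 2.
Total: 12.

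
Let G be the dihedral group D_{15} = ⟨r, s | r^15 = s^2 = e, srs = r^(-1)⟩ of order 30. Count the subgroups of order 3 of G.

1

|G| = 30 and 3 | 30, so subgroups of order 3 are possible by Lagrange.
The subgroups of order 3 are: {e, r^5, r^10}.
So G has 1 subgroup of order 3.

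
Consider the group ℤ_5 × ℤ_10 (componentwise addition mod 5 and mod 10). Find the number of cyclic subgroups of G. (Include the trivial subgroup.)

A cyclic subgroup of order d is generated by each of its φ(d) elements of order d, so the cyclic subgroups of order d number (#elements of order d)/φ(d).
Cyclic subgroups by order — order 1: 1; order 2: 1; order 5: 6; order 10: 6.
Total: 14.

14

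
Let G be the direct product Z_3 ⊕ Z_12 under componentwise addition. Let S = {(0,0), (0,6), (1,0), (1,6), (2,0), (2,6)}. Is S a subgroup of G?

Yes

|S| = 6 divides |G| = 36, consistent with Lagrange.
S contains the identity, every element's inverse is in S, and S is closed under +: it is a subgroup.
In fact S = ⟨(2,6)⟩.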